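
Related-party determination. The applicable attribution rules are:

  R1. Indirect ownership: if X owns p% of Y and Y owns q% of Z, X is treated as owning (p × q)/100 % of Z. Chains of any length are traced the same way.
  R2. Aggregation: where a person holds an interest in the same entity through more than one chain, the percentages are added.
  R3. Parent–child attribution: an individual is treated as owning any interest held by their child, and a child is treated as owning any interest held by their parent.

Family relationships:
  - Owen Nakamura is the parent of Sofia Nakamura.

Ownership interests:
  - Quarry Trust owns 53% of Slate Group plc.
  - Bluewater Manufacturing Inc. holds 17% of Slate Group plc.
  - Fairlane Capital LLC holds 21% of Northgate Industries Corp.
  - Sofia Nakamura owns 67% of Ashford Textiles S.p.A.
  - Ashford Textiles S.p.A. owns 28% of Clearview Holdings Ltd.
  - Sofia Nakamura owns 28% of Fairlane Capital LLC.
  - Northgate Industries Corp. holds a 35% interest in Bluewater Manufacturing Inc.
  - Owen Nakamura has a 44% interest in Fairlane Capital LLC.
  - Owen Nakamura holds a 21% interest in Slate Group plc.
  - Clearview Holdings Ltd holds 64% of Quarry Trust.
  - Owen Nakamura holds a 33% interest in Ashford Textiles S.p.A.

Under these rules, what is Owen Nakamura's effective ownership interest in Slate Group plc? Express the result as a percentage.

31.39724%

By parent–child attribution (R3), Owen Nakamura is treated as also owning Sofia Nakamura's interest in Ashford Textiles S.p.A, giving 33% + 67% = 100%.
By parent–child attribution (R3), Owen Nakamura is treated as also owning Sofia Nakamura's interest in Fairlane Capital LLC, giving 44% + 28% = 72%.
Chain via Ashford Textiles S.p.A. → Clearview Holdings Ltd → Quarry Trust (R1): 100% × 28% × 64% × 53% = 9.4976% of Slate Group plc.
Chain via Fairlane Capital LLC → Northgate Industries Corp. → Bluewater Manufacturing Inc. (R1): 72% × 21% × 35% × 17% = 0.89964% of Slate Group plc.
Direct interest in Slate Group plc: 21%.
Aggregating (R2): 9.4976% + 0.89964% + 21% = 31.39724%.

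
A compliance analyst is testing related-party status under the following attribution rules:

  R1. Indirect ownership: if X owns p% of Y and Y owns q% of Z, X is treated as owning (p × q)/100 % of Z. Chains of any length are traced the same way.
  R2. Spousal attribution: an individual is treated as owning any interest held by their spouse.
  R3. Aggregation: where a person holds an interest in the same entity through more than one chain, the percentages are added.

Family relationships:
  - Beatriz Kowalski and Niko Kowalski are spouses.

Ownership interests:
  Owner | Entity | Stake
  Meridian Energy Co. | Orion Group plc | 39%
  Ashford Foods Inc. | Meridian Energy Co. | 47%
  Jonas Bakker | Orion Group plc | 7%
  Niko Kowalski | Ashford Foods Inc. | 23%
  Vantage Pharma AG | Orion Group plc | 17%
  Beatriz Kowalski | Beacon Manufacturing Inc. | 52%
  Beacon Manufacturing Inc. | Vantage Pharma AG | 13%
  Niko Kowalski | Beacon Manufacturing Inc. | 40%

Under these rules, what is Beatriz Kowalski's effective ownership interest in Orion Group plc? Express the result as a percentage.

By spousal attribution (R2), Beatriz Kowalski is treated as also owning Niko Kowalski's interest in Beacon Manufacturing Inc, giving 52% + 40% = 92%.
By spousal attribution (R2), Beatriz Kowalski is treated as owning Niko Kowalski's 23% interest in Ashford Foods Inc.
Chain via Beacon Manufacturing Inc. → Vantage Pharma AG (R1): 92% × 13% × 17% = 2.0332% of Orion Group plc.
Chain via Ashford Foods Inc. → Meridian Energy Co. (R1): 23% × 47% × 39% = 4.2159% of Orion Group plc.
Aggregating (R3): 2.0332% + 4.2159% = 6.2491%.

6.2491%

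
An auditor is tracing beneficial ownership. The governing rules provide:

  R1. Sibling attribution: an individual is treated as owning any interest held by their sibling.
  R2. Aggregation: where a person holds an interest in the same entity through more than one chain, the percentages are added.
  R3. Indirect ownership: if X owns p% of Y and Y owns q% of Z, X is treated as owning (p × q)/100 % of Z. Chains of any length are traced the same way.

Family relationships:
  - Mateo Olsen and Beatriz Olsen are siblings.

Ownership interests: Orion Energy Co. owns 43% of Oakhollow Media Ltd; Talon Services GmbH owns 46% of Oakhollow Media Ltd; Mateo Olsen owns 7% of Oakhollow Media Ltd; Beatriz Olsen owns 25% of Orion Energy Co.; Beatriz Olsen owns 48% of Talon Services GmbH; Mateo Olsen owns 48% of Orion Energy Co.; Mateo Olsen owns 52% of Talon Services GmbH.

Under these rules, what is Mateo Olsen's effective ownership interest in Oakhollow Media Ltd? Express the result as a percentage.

By sibling attribution (R1), Mateo Olsen is treated as also owning Beatriz Olsen's interest in Orion Energy Co, giving 48% + 25% = 73%.
By sibling attribution (R1), Mateo Olsen is treated as also owning Beatriz Olsen's interest in Talon Services GmbH, giving 52% + 48% = 100%.
Chain via Orion Energy Co. (R3): 73% × 43% = 31.39% of Oakhollow Media Ltd.
Chain via Talon Services GmbH (R3): 100% × 46% = 46% of Oakhollow Media Ltd.
Direct interest in Oakhollow Media Ltd: 7%.
Aggregating (R2): 31.39% + 46% + 7% = 84.39%.

84.39%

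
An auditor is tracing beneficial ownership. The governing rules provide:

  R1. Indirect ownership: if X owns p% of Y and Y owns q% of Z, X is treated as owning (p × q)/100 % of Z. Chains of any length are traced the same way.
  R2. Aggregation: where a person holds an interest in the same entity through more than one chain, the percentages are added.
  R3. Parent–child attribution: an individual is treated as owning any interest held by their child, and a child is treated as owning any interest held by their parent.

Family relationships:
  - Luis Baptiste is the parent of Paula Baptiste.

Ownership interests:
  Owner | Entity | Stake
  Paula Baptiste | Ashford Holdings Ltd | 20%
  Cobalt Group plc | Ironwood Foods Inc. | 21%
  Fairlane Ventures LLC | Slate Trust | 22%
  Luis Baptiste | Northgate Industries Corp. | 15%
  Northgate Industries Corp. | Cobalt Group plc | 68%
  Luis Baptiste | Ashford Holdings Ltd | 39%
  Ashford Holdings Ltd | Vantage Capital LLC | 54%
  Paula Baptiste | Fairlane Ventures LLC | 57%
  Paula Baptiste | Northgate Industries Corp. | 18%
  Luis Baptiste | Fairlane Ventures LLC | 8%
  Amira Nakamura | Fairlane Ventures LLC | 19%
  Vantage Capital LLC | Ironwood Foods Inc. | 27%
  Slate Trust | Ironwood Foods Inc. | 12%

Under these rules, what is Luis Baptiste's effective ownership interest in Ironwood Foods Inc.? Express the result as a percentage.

15.0306%

By parent–child attribution (R3), Luis Baptiste is treated as also owning Paula Baptiste's interest in Fairlane Ventures LLC, giving 8% + 57% = 65%.
By parent–child attribution (R3), Luis Baptiste is treated as also owning Paula Baptiste's interest in Northgate Industries Corp, giving 15% + 18% = 33%.
By parent–child attribution (R3), Luis Baptiste is treated as also owning Paula Baptiste's interest in Ashford Holdings Ltd, giving 39% + 20% = 59%.
Chain via Fairlane Ventures LLC → Slate Trust (R1): 65% × 22% × 12% = 1.716% of Ironwood Foods Inc.
Chain via Northgate Industries Corp. → Cobalt Group plc (R1): 33% × 68% × 21% = 4.7124% of Ironwood Foods Inc.
Chain via Ashford Holdings Ltd → Vantage Capital LLC (R1): 59% × 54% × 27% = 8.6022% of Ironwood Foods Inc.
Aggregating (R2): 1.716% + 4.7124% + 8.6022% = 15.0306%.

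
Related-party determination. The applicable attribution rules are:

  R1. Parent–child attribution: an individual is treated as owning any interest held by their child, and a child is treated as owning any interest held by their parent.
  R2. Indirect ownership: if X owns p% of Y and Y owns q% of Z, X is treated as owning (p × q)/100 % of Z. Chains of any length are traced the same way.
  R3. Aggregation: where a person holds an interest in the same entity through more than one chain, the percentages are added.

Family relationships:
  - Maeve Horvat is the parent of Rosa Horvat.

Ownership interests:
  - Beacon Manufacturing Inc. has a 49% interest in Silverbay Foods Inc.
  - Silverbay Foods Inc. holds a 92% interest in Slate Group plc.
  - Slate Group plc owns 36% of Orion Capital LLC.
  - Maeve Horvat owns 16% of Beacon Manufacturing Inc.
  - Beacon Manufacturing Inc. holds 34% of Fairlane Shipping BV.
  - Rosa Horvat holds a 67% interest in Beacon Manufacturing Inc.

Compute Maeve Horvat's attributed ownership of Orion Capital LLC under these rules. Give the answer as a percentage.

13.469904%

By parent–child attribution (R1), Maeve Horvat is treated as also owning Rosa Horvat's interest in Beacon Manufacturing Inc, giving 16% + 67% = 83%.
Chain via Beacon Manufacturing Inc. → Silverbay Foods Inc. → Slate Group plc (R2): 83% × 49% × 92% × 36% = 13.469904% of Orion Capital LLC.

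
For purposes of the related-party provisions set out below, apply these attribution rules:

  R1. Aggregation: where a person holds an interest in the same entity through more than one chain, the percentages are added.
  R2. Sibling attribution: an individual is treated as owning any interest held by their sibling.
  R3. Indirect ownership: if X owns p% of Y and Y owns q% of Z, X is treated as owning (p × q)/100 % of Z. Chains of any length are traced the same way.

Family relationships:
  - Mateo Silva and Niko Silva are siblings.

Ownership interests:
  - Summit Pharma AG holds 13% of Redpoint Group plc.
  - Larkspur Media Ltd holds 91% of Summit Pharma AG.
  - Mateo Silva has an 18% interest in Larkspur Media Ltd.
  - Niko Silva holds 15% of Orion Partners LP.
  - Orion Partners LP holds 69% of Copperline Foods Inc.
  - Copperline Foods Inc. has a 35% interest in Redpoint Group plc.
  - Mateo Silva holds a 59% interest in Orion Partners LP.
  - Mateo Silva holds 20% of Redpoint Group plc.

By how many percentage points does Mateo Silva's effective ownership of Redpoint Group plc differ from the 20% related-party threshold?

20.0004

By sibling attribution (R2), Mateo Silva is treated as also owning Niko Silva's interest in Orion Partners LP, giving 59% + 15% = 74%.
Chain via Orion Partners LP → Copperline Foods Inc. (R3): 74% × 69% × 35% = 17.871% of Redpoint Group plc.
Chain via Larkspur Media Ltd → Summit Pharma AG (R3): 18% × 91% × 13% = 2.1294% of Redpoint Group plc.
Direct interest in Redpoint Group plc: 20%.
Aggregating (R1): 17.871% + 2.1294% + 20% = 40.0004%.
40.0004% exceeds the 20% threshold by 20.0004 percentage points.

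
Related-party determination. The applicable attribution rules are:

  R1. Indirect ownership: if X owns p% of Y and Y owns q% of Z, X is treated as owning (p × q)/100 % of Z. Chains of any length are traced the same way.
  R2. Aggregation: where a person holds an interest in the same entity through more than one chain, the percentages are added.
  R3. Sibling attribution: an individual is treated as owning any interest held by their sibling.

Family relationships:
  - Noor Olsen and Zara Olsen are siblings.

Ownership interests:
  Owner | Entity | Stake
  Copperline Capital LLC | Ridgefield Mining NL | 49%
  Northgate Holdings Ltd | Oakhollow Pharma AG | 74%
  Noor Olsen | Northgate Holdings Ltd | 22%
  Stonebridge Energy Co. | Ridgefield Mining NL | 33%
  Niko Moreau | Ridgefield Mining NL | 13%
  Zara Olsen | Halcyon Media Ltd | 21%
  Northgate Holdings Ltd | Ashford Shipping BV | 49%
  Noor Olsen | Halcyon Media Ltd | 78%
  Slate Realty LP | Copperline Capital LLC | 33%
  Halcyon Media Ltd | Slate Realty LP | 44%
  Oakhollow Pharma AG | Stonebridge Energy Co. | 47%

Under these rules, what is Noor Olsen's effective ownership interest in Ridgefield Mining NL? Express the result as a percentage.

9.56868%

By sibling attribution (R3), Noor Olsen is treated as also owning Zara Olsen's interest in Halcyon Media Ltd, giving 78% + 21% = 99%.
Chain via Northgate Holdings Ltd → Oakhollow Pharma AG → Stonebridge Energy Co. (R1): 22% × 74% × 47% × 33% = 2.525028% of Ridgefield Mining NL.
Chain via Halcyon Media Ltd → Slate Realty LP → Copperline Capital LLC (R1): 99% × 44% × 33% × 49% = 7.043652% of Ridgefield Mining NL.
Aggregating (R2): 2.525028% + 7.043652% = 9.56868%.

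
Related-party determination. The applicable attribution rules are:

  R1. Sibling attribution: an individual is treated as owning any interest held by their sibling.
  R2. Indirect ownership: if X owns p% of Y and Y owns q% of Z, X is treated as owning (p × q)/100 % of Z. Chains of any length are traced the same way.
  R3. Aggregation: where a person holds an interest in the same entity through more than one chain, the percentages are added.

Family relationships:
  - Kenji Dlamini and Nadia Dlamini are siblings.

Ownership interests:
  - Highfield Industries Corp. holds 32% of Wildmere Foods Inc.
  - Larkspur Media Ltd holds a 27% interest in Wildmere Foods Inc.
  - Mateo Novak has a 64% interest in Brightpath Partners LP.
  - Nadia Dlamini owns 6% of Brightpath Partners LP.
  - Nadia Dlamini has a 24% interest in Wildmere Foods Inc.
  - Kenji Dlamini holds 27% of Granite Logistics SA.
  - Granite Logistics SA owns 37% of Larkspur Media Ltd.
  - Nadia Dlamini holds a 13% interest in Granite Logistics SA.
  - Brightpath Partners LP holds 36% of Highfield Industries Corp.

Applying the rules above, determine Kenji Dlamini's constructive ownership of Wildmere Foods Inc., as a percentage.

28.6872%

By sibling attribution (R1), Kenji Dlamini is treated as also owning Nadia Dlamini's interest in Granite Logistics SA, giving 27% + 13% = 40%.
By sibling attribution (R1), Kenji Dlamini is treated as owning Nadia Dlamini's 6% interest in Brightpath Partners LP.
By sibling attribution (R1), Kenji Dlamini is treated as owning Nadia Dlamini's 24% interest in Wildmere Foods Inc.
Chain via Granite Logistics SA → Larkspur Media Ltd (R2): 40% × 37% × 27% = 3.996% of Wildmere Foods Inc.
Chain via Brightpath Partners LP → Highfield Industries Corp. (R2): 6% × 36% × 32% = 0.6912% of Wildmere Foods Inc.
Direct interest in Wildmere Foods Inc: 24%.
Aggregating (R3): 3.996% + 0.6912% + 24% = 28.6872%.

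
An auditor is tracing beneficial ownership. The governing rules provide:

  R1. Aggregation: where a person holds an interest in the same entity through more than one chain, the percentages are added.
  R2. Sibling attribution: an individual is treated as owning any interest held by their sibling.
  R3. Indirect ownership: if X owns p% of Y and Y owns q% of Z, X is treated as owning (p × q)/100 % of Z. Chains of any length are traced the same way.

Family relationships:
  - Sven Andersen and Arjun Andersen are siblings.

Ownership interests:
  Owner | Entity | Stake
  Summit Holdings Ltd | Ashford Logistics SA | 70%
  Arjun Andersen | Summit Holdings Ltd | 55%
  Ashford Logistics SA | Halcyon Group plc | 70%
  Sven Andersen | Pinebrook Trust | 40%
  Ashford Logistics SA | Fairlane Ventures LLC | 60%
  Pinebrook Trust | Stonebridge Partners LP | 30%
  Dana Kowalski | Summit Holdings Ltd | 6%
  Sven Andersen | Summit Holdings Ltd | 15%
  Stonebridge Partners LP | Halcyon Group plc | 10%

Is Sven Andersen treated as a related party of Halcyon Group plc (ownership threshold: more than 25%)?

Yes

By sibling attribution (R2), Sven Andersen is treated as also owning Arjun Andersen's interest in Summit Holdings Ltd, giving 15% + 55% = 70%.
Chain via Summit Holdings Ltd → Ashford Logistics SA (R3): 70% × 70% × 70% = 34.3% of Halcyon Group plc.
Chain via Pinebrook Trust → Stonebridge Partners LP (R3): 40% × 30% × 10% = 1.2% of Halcyon Group plc.
Aggregating (R1): 34.3% + 1.2% = 35.5%.
35.5% exceeds the 25% threshold, so Sven is a related party to Halcyon Group plc.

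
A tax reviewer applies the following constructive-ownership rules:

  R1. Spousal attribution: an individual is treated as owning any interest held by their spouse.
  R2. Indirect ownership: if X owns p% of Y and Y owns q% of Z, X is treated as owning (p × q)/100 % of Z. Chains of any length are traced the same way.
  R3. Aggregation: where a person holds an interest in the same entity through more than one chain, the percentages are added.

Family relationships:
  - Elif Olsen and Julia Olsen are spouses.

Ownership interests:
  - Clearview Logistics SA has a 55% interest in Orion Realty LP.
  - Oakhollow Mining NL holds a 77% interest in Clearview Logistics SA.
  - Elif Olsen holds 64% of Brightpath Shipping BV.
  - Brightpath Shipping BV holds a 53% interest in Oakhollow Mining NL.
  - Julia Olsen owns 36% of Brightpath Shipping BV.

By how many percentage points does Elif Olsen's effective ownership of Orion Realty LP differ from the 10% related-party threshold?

12.4455

By spousal attribution (R1), Elif Olsen is treated as also owning Julia Olsen's interest in Brightpath Shipping BV, giving 64% + 36% = 100%.
Chain via Brightpath Shipping BV → Oakhollow Mining NL → Clearview Logistics SA (R2): 100% × 53% × 77% × 55% = 22.4455% of Orion Realty LP.
22.4455% exceeds the 10% threshold by 12.4455 percentage points.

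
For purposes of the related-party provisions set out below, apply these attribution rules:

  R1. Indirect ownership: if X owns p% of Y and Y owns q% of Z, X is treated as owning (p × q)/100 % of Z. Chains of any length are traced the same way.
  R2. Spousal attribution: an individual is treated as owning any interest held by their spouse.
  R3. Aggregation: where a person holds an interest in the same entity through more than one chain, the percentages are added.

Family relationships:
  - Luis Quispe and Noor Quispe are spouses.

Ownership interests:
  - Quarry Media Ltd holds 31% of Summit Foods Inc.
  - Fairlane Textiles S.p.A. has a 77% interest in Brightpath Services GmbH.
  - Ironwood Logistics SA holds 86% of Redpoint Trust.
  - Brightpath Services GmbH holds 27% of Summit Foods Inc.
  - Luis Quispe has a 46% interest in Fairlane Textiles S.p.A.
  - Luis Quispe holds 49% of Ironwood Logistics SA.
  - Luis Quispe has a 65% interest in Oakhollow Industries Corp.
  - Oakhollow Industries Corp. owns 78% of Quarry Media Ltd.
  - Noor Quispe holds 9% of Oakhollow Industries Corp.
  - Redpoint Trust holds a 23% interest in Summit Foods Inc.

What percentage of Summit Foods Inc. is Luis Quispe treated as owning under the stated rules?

37.1488%

By spousal attribution (R2), Luis Quispe is treated as also owning Noor Quispe's interest in Oakhollow Industries Corp, giving 65% + 9% = 74%.
Chain via Fairlane Textiles S.p.A. → Brightpath Services GmbH (R1): 46% × 77% × 27% = 9.5634% of Summit Foods Inc.
Chain via Ironwood Logistics SA → Redpoint Trust (R1): 49% × 86% × 23% = 9.6922% of Summit Foods Inc.
Chain via Oakhollow Industries Corp. → Quarry Media Ltd (R1): 74% × 78% × 31% = 17.8932% of Summit Foods Inc.
Aggregating (R3): 9.5634% + 9.6922% + 17.8932% = 37.1488%.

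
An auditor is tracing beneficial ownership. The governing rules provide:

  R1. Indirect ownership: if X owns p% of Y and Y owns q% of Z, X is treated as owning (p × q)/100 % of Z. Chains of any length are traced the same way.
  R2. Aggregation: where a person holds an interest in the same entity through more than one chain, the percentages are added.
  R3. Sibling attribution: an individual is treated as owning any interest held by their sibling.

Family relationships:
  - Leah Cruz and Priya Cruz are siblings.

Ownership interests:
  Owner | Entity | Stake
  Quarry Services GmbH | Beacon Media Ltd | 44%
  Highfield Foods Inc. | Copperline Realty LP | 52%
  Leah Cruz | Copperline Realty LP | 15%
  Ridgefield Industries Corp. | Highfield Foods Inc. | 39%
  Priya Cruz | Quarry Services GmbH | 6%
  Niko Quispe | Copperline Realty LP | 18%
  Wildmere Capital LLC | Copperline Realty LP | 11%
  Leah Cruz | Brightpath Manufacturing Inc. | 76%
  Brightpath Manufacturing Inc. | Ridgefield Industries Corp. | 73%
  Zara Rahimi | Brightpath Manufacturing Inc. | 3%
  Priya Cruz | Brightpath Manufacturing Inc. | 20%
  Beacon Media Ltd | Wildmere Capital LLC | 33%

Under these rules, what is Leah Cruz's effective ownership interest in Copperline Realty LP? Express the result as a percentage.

29.308056%

By sibling attribution (R3), Leah Cruz is treated as also owning Priya Cruz's interest in Brightpath Manufacturing Inc, giving 76% + 20% = 96%.
By sibling attribution (R3), Leah Cruz is treated as owning Priya Cruz's 6% interest in Quarry Services GmbH.
Chain via Brightpath Manufacturing Inc. → Ridgefield Industries Corp. → Highfield Foods Inc. (R1): 96% × 73% × 39% × 52% = 14.212224% of Copperline Realty LP.
Direct interest in Copperline Realty LP: 15%.
Chain via Quarry Services GmbH → Beacon Media Ltd → Wildmere Capital LLC (R1): 6% × 44% × 33% × 11% = 0.095832% of Copperline Realty LP.
Aggregating (R2): 14.212224% + 15% + 0.095832% = 29.308056%.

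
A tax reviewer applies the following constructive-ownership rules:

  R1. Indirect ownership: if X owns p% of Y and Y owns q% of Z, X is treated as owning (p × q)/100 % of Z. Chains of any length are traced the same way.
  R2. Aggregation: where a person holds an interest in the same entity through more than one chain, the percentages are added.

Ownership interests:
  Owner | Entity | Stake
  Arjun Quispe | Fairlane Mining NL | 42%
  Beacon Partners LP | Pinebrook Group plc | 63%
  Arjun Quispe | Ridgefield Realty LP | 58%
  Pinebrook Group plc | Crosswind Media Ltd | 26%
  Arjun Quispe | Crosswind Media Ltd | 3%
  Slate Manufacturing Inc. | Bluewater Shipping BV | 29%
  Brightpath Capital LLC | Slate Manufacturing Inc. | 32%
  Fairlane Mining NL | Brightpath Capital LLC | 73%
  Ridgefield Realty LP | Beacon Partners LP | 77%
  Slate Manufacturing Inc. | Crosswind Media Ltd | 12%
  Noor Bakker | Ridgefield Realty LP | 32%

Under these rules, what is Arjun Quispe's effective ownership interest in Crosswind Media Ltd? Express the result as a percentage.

Chain via Fairlane Mining NL → Brightpath Capital LLC → Slate Manufacturing Inc. (R1): 42% × 73% × 32% × 12% = 1.177344% of Crosswind Media Ltd.
Chain via Ridgefield Realty LP → Beacon Partners LP → Pinebrook Group plc (R1): 58% × 77% × 63% × 26% = 7.315308% of Crosswind Media Ltd.
Direct interest in Crosswind Media Ltd: 3%.
Aggregating (R2): 1.177344% + 7.315308% + 3% = 11.492652%.

11.492652%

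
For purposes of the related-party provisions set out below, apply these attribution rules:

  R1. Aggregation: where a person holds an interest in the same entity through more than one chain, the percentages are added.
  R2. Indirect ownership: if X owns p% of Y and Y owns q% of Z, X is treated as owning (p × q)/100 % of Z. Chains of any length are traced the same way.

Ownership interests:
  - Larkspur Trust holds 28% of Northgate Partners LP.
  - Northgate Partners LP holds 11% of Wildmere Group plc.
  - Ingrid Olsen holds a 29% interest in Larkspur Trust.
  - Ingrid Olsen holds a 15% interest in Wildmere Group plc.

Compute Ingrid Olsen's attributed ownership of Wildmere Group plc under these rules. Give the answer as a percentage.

Chain via Larkspur Trust → Northgate Partners LP (R2): 29% × 28% × 11% = 0.8932% of Wildmere Group plc.
Direct interest in Wildmere Group plc: 15%.
Aggregating (R1): 0.8932% + 15% = 15.8932%.

15.8932%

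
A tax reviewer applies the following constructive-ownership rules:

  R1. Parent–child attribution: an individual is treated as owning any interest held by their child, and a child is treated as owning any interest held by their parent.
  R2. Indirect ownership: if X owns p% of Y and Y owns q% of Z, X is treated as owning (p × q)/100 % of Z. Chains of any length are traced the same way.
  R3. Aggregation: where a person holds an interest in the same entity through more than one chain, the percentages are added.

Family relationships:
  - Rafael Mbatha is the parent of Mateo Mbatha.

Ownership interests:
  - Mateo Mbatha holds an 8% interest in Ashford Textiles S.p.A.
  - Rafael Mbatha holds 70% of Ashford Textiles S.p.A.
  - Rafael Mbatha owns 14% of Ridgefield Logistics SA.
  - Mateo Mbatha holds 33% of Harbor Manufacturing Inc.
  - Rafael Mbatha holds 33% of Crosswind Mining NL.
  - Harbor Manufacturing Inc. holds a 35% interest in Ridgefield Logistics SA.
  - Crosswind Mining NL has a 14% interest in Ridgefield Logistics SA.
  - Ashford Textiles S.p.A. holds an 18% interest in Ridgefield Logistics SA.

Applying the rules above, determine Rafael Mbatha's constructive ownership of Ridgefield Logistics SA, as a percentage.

44.21%

By parent–child attribution (R1), Rafael Mbatha is treated as also owning Mateo Mbatha's interest in Ashford Textiles S.p.A, giving 70% + 8% = 78%.
By parent–child attribution (R1), Rafael Mbatha is treated as owning Mateo Mbatha's 33% interest in Harbor Manufacturing Inc.
Chain via Crosswind Mining NL (R2): 33% × 14% = 4.62% of Ridgefield Logistics SA.
Chain via Ashford Textiles S.p.A. (R2): 78% × 18% = 14.04% of Ridgefield Logistics SA.
Direct interest in Ridgefield Logistics SA: 14%.
Chain via Harbor Manufacturing Inc. (R2): 33% × 35% = 11.55% of Ridgefield Logistics SA.
Aggregating (R3): 4.62% + 14.04% + 14% + 11.55% = 44.21%.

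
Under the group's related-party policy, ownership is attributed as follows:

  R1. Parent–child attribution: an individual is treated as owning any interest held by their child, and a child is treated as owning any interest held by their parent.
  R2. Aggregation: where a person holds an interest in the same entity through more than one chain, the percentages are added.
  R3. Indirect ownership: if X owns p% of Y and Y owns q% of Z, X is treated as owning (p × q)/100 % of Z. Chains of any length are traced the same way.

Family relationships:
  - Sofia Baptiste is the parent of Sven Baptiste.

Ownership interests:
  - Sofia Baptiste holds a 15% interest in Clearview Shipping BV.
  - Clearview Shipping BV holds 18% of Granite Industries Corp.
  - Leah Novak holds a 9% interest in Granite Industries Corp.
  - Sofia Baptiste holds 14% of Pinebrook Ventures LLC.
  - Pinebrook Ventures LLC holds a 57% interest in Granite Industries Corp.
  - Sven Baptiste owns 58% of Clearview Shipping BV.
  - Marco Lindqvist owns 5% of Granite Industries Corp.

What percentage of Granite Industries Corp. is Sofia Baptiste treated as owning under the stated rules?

21.12%

By parent–child attribution (R1), Sofia Baptiste is treated as also owning Sven Baptiste's interest in Clearview Shipping BV, giving 15% + 58% = 73%.
Chain via Clearview Shipping BV (R3): 73% × 18% = 13.14% of Granite Industries Corp.
Chain via Pinebrook Ventures LLC (R3): 14% × 57% = 7.98% of Granite Industries Corp.
Aggregating (R2): 13.14% + 7.98% = 21.12%.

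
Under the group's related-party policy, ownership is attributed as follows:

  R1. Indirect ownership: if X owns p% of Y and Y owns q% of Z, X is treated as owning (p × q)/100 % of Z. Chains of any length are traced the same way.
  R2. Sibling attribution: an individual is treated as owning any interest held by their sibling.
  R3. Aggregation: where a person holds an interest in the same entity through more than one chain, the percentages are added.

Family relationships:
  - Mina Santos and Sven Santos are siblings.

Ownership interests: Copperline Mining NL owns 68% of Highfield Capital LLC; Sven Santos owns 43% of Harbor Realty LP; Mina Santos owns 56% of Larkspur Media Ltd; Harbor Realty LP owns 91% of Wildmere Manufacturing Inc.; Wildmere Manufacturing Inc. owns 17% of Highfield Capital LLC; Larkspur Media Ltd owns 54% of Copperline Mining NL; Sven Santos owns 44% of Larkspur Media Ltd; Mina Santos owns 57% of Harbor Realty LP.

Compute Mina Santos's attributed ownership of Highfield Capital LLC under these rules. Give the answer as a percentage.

52.19%

By sibling attribution (R2), Mina Santos is treated as also owning Sven Santos's interest in Harbor Realty LP, giving 57% + 43% = 100%.
By sibling attribution (R2), Mina Santos is treated as also owning Sven Santos's interest in Larkspur Media Ltd, giving 56% + 44% = 100%.
Chain via Harbor Realty LP → Wildmere Manufacturing Inc. (R1): 100% × 91% × 17% = 15.47% of Highfield Capital LLC.
Chain via Larkspur Media Ltd → Copperline Mining NL (R1): 100% × 54% × 68% = 36.72% of Highfield Capital LLC.
Aggregating (R3): 15.47% + 36.72% = 52.19%.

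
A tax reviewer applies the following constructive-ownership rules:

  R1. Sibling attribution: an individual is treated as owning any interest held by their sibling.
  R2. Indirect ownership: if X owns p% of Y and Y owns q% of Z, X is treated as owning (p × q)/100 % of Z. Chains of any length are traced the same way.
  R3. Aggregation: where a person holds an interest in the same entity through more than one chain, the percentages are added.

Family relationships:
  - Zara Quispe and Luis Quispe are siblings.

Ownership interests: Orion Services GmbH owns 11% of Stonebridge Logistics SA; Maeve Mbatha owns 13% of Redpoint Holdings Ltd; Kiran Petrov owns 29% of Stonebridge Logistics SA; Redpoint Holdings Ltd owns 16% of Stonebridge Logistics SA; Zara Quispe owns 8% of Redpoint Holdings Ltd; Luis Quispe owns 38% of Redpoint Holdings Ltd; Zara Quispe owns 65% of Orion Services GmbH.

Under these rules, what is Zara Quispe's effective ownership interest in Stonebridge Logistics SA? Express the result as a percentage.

By sibling attribution (R1), Zara Quispe is treated as also owning Luis Quispe's interest in Redpoint Holdings Ltd, giving 8% + 38% = 46%.
Chain via Orion Services GmbH (R2): 65% × 11% = 7.15% of Stonebridge Logistics SA.
Chain via Redpoint Holdings Ltd (R2): 46% × 16% = 7.36% of Stonebridge Logistics SA.
Aggregating (R3): 7.15% + 7.36% = 14.51%.

14.51%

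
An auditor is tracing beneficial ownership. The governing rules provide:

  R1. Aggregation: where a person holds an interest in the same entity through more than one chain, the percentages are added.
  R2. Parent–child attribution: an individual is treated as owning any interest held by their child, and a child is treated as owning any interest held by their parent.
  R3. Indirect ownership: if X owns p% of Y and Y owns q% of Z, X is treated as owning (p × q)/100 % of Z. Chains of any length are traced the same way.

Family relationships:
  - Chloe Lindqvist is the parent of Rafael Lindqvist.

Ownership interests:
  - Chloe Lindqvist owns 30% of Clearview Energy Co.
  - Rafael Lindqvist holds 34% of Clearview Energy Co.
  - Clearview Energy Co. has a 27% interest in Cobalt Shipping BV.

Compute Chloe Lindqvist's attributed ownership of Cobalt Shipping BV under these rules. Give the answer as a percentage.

By parent–child attribution (R2), Chloe Lindqvist is treated as also owning Rafael Lindqvist's interest in Clearview Energy Co, giving 30% + 34% = 64%.
Chain via Clearview Energy Co. (R3): 64% × 27% = 17.28% of Cobalt Shipping BV.

17.28%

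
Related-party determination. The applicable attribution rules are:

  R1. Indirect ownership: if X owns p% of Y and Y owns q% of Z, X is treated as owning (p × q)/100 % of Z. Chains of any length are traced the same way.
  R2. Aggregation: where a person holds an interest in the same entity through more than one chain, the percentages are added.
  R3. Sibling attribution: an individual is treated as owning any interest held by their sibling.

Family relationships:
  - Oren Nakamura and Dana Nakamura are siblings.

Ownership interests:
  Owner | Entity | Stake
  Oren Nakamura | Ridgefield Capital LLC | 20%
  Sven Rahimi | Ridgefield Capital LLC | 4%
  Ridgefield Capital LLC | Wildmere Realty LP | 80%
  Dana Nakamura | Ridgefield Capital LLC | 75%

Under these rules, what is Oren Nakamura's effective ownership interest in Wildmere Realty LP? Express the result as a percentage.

By sibling attribution (R3), Oren Nakamura is treated as also owning Dana Nakamura's interest in Ridgefield Capital LLC, giving 20% + 75% = 95%.
Chain via Ridgefield Capital LLC (R1): 95% × 80% = 76% of Wildmere Realty LP.

76%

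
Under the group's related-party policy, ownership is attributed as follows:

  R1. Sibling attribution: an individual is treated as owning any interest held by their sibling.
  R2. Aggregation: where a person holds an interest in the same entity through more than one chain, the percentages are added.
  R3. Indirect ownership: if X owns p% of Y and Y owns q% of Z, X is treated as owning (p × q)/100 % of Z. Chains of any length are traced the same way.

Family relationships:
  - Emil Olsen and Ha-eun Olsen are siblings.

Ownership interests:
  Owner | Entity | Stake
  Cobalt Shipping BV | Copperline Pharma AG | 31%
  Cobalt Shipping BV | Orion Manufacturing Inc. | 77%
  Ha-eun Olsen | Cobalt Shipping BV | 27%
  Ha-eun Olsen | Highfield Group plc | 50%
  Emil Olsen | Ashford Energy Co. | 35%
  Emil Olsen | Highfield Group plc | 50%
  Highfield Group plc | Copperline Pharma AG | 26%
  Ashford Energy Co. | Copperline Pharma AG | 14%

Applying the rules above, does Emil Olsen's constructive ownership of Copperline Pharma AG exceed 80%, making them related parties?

By sibling attribution (R1), Emil Olsen is treated as also owning Ha-eun Olsen's interest in Highfield Group plc, giving 50% + 50% = 100%.
By sibling attribution (R1), Emil Olsen is treated as owning Ha-eun Olsen's 27% interest in Cobalt Shipping BV.
Chain via Highfield Group plc (R3): 100% × 26% = 26% of Copperline Pharma AG.
Chain via Ashford Energy Co. (R3): 35% × 14% = 4.9% of Copperline Pharma AG.
Chain via Cobalt Shipping BV (R3): 27% × 31% = 8.37% of Copperline Pharma AG.
Aggregating (R2): 26% + 4.9% + 8.37% = 39.27%.
39.27% does not exceed the 80% threshold, so Emil is not a related party to Copperline Pharma AG.

No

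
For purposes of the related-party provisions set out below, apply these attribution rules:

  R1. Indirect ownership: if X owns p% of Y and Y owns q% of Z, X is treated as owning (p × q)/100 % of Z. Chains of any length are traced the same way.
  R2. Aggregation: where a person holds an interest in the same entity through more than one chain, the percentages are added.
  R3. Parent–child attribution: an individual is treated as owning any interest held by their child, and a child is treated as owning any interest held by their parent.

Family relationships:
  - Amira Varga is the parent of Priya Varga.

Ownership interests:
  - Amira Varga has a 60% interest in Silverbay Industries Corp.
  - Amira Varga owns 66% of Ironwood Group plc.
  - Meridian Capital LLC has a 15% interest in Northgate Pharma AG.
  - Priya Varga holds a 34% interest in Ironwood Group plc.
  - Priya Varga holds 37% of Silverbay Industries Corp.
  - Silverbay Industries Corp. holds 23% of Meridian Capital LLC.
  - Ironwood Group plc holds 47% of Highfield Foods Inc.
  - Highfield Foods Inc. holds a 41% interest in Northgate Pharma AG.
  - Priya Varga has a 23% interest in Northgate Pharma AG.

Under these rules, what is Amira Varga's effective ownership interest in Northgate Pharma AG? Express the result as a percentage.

45.6165%

By parent–child attribution (R3), Amira Varga is treated as also owning Priya Varga's interest in Ironwood Group plc, giving 66% + 34% = 100%.
By parent–child attribution (R3), Amira Varga is treated as also owning Priya Varga's interest in Silverbay Industries Corp, giving 60% + 37% = 97%.
By parent–child attribution (R3), Amira Varga is treated as owning Priya Varga's 23% interest in Northgate Pharma AG.
Chain via Ironwood Group plc → Highfield Foods Inc. (R1): 100% × 47% × 41% = 19.27% of Northgate Pharma AG.
Chain via Silverbay Industries Corp. → Meridian Capital LLC (R1): 97% × 23% × 15% = 3.3465% of Northgate Pharma AG.
Direct interest in Northgate Pharma AG: 23%.
Aggregating (R2): 19.27% + 3.3465% + 23% = 45.6165%.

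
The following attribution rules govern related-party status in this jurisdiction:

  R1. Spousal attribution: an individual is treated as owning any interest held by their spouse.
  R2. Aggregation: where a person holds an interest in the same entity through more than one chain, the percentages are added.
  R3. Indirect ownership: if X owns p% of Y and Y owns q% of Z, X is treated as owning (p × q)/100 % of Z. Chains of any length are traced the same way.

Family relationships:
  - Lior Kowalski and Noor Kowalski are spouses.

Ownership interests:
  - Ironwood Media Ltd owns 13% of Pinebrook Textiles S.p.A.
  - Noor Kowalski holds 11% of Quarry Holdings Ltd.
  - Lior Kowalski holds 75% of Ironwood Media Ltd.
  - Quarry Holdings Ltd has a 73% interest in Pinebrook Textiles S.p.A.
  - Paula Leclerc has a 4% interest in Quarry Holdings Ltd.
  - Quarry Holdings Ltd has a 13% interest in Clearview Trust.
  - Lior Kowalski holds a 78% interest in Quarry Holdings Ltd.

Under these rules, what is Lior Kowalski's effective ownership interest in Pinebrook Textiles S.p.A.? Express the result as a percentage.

74.72%

By spousal attribution (R1), Lior Kowalski is treated as also owning Noor Kowalski's interest in Quarry Holdings Ltd, giving 78% + 11% = 89%.
Chain via Quarry Holdings Ltd (R3): 89% × 73% = 64.97% of Pinebrook Textiles S.p.A.
Chain via Ironwood Media Ltd (R3): 75% × 13% = 9.75% of Pinebrook Textiles S.p.A.
Aggregating (R2): 64.97% + 9.75% = 74.72%.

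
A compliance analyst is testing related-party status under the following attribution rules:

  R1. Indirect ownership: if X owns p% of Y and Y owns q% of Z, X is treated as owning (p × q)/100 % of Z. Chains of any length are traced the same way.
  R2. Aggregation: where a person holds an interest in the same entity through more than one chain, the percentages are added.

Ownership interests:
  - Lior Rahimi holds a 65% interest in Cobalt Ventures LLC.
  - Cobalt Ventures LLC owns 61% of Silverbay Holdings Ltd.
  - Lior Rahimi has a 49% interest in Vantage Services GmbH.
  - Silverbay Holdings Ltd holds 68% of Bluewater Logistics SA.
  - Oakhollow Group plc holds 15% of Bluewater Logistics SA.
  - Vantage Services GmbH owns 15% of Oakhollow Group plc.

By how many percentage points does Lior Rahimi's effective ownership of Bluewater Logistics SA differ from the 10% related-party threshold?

Chain via Vantage Services GmbH → Oakhollow Group plc (R1): 49% × 15% × 15% = 1.1025% of Bluewater Logistics SA.
Chain via Cobalt Ventures LLC → Silverbay Holdings Ltd (R1): 65% × 61% × 68% = 26.962% of Bluewater Logistics SA.
Aggregating (R2): 1.1025% + 26.962% = 28.0645%.
28.0645% exceeds the 10% threshold by 18.0645 percentage points.

18.0645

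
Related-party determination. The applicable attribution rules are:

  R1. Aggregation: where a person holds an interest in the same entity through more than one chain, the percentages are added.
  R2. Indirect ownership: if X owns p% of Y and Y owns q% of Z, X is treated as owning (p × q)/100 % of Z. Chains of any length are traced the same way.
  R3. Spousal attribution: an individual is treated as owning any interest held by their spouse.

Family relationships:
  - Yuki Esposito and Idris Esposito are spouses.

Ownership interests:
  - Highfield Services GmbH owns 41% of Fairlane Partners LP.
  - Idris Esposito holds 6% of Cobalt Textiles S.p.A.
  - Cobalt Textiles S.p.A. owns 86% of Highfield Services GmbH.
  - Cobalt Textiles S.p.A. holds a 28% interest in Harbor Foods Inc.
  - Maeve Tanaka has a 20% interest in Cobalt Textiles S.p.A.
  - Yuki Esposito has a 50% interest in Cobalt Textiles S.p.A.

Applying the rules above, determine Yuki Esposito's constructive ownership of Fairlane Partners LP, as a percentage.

By spousal attribution (R3), Yuki Esposito is treated as also owning Idris Esposito's interest in Cobalt Textiles S.p.A, giving 50% + 6% = 56%.
Chain via Cobalt Textiles S.p.A. → Highfield Services GmbH (R2): 56% × 86% × 41% = 19.7456% of Fairlane Partners LP.

19.7456%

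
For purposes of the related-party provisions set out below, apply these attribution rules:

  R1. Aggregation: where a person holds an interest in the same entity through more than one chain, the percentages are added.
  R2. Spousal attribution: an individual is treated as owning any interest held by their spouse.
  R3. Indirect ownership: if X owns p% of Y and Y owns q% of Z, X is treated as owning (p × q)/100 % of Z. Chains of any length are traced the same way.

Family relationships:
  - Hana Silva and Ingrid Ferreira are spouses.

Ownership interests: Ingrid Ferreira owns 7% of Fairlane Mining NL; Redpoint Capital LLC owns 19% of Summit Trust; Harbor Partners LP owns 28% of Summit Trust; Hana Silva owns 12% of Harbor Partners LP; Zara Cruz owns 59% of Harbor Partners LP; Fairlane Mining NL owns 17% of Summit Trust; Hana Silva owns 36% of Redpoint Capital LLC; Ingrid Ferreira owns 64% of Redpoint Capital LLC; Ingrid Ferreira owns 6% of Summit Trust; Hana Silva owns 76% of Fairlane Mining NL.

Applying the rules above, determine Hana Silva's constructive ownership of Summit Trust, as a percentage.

42.47%

By spousal attribution (R2), Hana Silva is treated as also owning Ingrid Ferreira's interest in Fairlane Mining NL, giving 76% + 7% = 83%.
By spousal attribution (R2), Hana Silva is treated as also owning Ingrid Ferreira's interest in Redpoint Capital LLC, giving 36% + 64% = 100%.
By spousal attribution (R2), Hana Silva is treated as owning Ingrid Ferreira's 6% interest in Summit Trust.
Chain via Harbor Partners LP (R3): 12% × 28% = 3.36% of Summit Trust.
Chain via Fairlane Mining NL (R3): 83% × 17% = 14.11% of Summit Trust.
Chain via Redpoint Capital LLC (R3): 100% × 19% = 19% of Summit Trust.
Direct interest in Summit Trust: 6%.
Aggregating (R1): 3.36% + 14.11% + 19% + 6% = 42.47%.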